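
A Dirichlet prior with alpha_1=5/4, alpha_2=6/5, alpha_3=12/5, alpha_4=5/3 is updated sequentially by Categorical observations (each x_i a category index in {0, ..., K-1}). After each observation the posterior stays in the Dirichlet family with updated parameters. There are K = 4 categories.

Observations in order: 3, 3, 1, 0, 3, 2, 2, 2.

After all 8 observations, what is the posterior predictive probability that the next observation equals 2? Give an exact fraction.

obs 1: x=3 → posterior Dirichlet(5/4, 6/5, 12/5, 8/3)
obs 2: x=3 → posterior Dirichlet(5/4, 6/5, 12/5, 11/3)
obs 3: x=1 → posterior Dirichlet(5/4, 11/5, 12/5, 11/3)
obs 4: x=0 → posterior Dirichlet(9/4, 11/5, 12/5, 11/3)
obs 5: x=3 → posterior Dirichlet(9/4, 11/5, 12/5, 14/3)
obs 6: x=2 → posterior Dirichlet(9/4, 11/5, 17/5, 14/3)
obs 7: x=2 → posterior Dirichlet(9/4, 11/5, 22/5, 14/3)
obs 8: x=2 → posterior Dirichlet(9/4, 11/5, 27/5, 14/3)

324/871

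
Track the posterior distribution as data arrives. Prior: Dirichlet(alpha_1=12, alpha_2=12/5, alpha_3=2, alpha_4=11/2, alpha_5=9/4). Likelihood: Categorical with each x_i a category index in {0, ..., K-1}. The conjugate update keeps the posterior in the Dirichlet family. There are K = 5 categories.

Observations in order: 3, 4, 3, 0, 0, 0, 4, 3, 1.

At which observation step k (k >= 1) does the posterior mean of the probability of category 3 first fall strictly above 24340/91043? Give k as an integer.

obs 1: x=3 → posterior Dirichlet(12, 12/5, 2, 13/2, 9/4)
obs 2: x=4 → posterior Dirichlet(12, 12/5, 2, 13/2, 13/4)
obs 3: x=3 → posterior Dirichlet(12, 12/5, 2, 15/2, 13/4)
obs 4: x=0 → posterior Dirichlet(13, 12/5, 2, 15/2, 13/4)
obs 5: x=0 → posterior Dirichlet(14, 12/5, 2, 15/2, 13/4)
obs 6: x=0 → posterior Dirichlet(15, 12/5, 2, 15/2, 13/4)
obs 7: x=4 → posterior Dirichlet(15, 12/5, 2, 15/2, 17/4)
obs 8: x=3 → posterior Dirichlet(15, 12/5, 2, 17/2, 17/4)
obs 9: x=1 → posterior Dirichlet(15, 17/5, 2, 17/2, 17/4)

k = 3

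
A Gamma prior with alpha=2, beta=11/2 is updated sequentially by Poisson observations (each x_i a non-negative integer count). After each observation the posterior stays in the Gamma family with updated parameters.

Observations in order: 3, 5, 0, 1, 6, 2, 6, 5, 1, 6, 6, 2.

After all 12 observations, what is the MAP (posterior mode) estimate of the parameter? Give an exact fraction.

obs 1: x=3 → posterior Gamma(5, 13/2)
obs 2: x=5 → posterior Gamma(10, 15/2)
obs 3: x=0 → posterior Gamma(10, 17/2)
obs 4: x=1 → posterior Gamma(11, 19/2)
obs 5: x=6 → posterior Gamma(17, 21/2)
obs 6: x=2 → posterior Gamma(19, 23/2)
obs 7: x=6 → posterior Gamma(25, 25/2)
obs 8: x=5 → posterior Gamma(30, 27/2)
obs 9: x=1 → posterior Gamma(31, 29/2)
obs 10: x=6 → posterior Gamma(37, 31/2)
obs 11: x=6 → posterior Gamma(43, 33/2)
obs 12: x=2 → posterior Gamma(45, 35/2)

88/35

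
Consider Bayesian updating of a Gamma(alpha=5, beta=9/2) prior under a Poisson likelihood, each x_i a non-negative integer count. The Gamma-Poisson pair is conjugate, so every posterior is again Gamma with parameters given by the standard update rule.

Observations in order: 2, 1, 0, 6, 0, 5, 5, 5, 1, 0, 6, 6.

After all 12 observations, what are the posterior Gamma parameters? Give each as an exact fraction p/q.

alpha=42, beta=33/2

obs 1: x=2 → posterior Gamma(7, 11/2)
obs 2: x=1 → posterior Gamma(8, 13/2)
obs 3: x=0 → posterior Gamma(8, 15/2)
obs 4: x=6 → posterior Gamma(14, 17/2)
obs 5: x=0 → posterior Gamma(14, 19/2)
obs 6: x=5 → posterior Gamma(19, 21/2)
obs 7: x=5 → posterior Gamma(24, 23/2)
obs 8: x=5 → posterior Gamma(29, 25/2)
obs 9: x=1 → posterior Gamma(30, 27/2)
obs 10: x=0 → posterior Gamma(30, 29/2)
obs 11: x=6 → posterior Gamma(36, 31/2)
obs 12: x=6 → posterior Gamma(42, 33/2)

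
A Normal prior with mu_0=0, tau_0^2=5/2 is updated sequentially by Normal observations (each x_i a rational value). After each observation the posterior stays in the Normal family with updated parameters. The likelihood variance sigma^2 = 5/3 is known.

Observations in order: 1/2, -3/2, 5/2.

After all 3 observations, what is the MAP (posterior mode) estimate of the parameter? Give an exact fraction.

obs 1: x=1/2 → posterior Normal(3/10, 1)
obs 2: x=-3/2 → posterior Normal(-3/8, 5/8)
obs 3: x=5/2 → posterior Normal(9/22, 5/11)

9/22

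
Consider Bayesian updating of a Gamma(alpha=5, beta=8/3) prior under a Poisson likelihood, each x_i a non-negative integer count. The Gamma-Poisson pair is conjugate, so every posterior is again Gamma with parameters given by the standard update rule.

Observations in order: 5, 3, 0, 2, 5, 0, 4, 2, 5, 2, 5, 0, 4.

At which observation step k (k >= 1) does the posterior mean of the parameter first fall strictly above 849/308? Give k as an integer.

obs 1: x=5 → posterior Gamma(10, 11/3)
obs 2: x=3 → posterior Gamma(13, 14/3)
obs 3: x=0 → posterior Gamma(13, 17/3)
obs 4: x=2 → posterior Gamma(15, 20/3)
obs 5: x=5 → posterior Gamma(20, 23/3)
obs 6: x=0 → posterior Gamma(20, 26/3)
obs 7: x=4 → posterior Gamma(24, 29/3)
obs 8: x=2 → posterior Gamma(26, 32/3)
obs 9: x=5 → posterior Gamma(31, 35/3)
obs 10: x=2 → posterior Gamma(33, 38/3)
obs 11: x=5 → posterior Gamma(38, 41/3)
obs 12: x=0 → posterior Gamma(38, 44/3)
obs 13: x=4 → posterior Gamma(42, 47/3)

k = 2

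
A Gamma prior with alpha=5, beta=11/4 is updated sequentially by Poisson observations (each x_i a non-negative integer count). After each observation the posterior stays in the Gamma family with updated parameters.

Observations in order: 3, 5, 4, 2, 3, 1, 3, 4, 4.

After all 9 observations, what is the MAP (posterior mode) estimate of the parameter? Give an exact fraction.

132/47

obs 1: x=3 → posterior Gamma(8, 15/4)
obs 2: x=5 → posterior Gamma(13, 19/4)
obs 3: x=4 → posterior Gamma(17, 23/4)
obs 4: x=2 → posterior Gamma(19, 27/4)
obs 5: x=3 → posterior Gamma(22, 31/4)
obs 6: x=1 → posterior Gamma(23, 35/4)
obs 7: x=3 → posterior Gamma(26, 39/4)
obs 8: x=4 → posterior Gamma(30, 43/4)
obs 9: x=4 → posterior Gamma(34, 47/4)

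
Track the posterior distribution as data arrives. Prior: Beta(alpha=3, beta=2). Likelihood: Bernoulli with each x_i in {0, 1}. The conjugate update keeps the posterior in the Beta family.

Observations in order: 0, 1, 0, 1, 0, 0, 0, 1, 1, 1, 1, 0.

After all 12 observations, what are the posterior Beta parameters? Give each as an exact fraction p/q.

obs 1: x=0 → posterior Beta(3, 3)
obs 2: x=1 → posterior Beta(4, 3)
obs 3: x=0 → posterior Beta(4, 4)
obs 4: x=1 → posterior Beta(5, 4)
obs 5: x=0 → posterior Beta(5, 5)
obs 6: x=0 → posterior Beta(5, 6)
obs 7: x=0 → posterior Beta(5, 7)
obs 8: x=1 → posterior Beta(6, 7)
obs 9: x=1 → posterior Beta(7, 7)
obs 10: x=1 → posterior Beta(8, 7)
obs 11: x=1 → posterior Beta(9, 7)
obs 12: x=0 → posterior Beta(9, 8)

alpha=9, beta=8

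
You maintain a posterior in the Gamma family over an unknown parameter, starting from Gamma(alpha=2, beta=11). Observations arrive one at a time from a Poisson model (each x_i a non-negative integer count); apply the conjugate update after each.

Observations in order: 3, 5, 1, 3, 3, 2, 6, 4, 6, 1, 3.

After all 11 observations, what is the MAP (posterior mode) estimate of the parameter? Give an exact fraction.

19/11

obs 1: x=3 → posterior Gamma(5, 12)
obs 2: x=5 → posterior Gamma(10, 13)
obs 3: x=1 → posterior Gamma(11, 14)
obs 4: x=3 → posterior Gamma(14, 15)
obs 5: x=3 → posterior Gamma(17, 16)
obs 6: x=2 → posterior Gamma(19, 17)
obs 7: x=6 → posterior Gamma(25, 18)
obs 8: x=4 → posterior Gamma(29, 19)
obs 9: x=6 → posterior Gamma(35, 20)
obs 10: x=1 → posterior Gamma(36, 21)
obs 11: x=3 → posterior Gamma(39, 22)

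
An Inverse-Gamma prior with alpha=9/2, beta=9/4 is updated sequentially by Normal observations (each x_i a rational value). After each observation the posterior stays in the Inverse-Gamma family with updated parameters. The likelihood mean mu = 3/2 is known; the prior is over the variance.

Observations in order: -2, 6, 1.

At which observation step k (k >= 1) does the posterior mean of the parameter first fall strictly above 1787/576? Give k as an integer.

k = 2

obs 1: x=-2 → posterior Inverse-Gamma(5, 67/8)
obs 2: x=6 → posterior Inverse-Gamma(11/2, 37/2)
obs 3: x=1 → posterior Inverse-Gamma(6, 149/8)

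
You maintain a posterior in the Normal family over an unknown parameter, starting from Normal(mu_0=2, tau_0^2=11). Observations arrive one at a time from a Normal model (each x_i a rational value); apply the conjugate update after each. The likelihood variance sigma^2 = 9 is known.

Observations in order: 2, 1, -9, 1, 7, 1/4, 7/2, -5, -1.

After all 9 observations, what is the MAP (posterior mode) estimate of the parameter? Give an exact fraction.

obs 1: x=2 → posterior Normal(2, 99/20)
obs 2: x=1 → posterior Normal(51/31, 99/31)
obs 3: x=-9 → posterior Normal(-8/7, 33/14)
obs 4: x=1 → posterior Normal(-37/53, 99/53)
obs 5: x=7 → posterior Normal(5/8, 99/64)
obs 6: x=1/4 → posterior Normal(57/100, 33/25)
obs 7: x=7/2 → posterior Normal(325/344, 99/86)
obs 8: x=-5 → posterior Normal(105/388, 99/97)
obs 9: x=-1 → posterior Normal(61/432, 11/12)

61/432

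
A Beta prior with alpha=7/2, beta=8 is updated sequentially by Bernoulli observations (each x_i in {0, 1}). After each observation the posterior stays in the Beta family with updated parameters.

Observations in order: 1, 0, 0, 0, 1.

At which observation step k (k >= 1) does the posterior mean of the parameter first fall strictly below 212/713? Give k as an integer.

obs 1: x=1 → posterior Beta(9/2, 8)
obs 2: x=0 → posterior Beta(9/2, 9)
obs 3: x=0 → posterior Beta(9/2, 10)
obs 4: x=0 → posterior Beta(9/2, 11)
obs 5: x=1 → posterior Beta(11/2, 11)

k = 4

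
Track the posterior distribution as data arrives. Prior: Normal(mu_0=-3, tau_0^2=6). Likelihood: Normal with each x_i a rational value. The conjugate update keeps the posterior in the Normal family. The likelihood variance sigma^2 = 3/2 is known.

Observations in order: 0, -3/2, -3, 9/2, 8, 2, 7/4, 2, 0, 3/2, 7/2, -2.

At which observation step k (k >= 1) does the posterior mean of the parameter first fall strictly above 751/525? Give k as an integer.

k = 6

obs 1: x=0 → posterior Normal(-3/5, 6/5)
obs 2: x=-3/2 → posterior Normal(-1, 2/3)
obs 3: x=-3 → posterior Normal(-21/13, 6/13)
obs 4: x=9/2 → posterior Normal(-3/17, 6/17)
obs 5: x=8 → posterior Normal(29/21, 2/7)
obs 6: x=2 → posterior Normal(37/25, 6/25)
obs 7: x=7/4 → posterior Normal(44/29, 6/29)
obs 8: x=2 → posterior Normal(52/33, 2/11)
obs 9: x=0 → posterior Normal(52/37, 6/37)
obs 10: x=3/2 → posterior Normal(58/41, 6/41)
obs 11: x=7/2 → posterior Normal(8/5, 2/15)
obs 12: x=-2 → posterior Normal(64/49, 6/49)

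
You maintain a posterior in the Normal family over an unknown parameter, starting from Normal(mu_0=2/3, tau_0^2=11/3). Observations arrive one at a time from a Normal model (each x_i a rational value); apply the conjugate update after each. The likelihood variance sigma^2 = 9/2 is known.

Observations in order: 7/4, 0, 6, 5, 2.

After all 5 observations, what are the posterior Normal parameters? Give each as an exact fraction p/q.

obs 1: x=7/4 → posterior Normal(113/98, 99/49)
obs 2: x=0 → posterior Normal(113/142, 99/71)
obs 3: x=6 → posterior Normal(377/186, 33/31)
obs 4: x=5 → posterior Normal(597/230, 99/115)
obs 5: x=2 → posterior Normal(5/2, 99/137)

mu_0=5/2, tau_0^2=99/137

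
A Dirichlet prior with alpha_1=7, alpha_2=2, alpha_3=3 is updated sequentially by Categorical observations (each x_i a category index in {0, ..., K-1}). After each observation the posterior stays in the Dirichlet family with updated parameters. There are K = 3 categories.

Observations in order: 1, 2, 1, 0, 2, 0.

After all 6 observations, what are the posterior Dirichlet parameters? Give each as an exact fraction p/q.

alpha_1=9, alpha_2=4, alpha_3=5

obs 1: x=1 → posterior Dirichlet(7, 3, 3)
obs 2: x=2 → posterior Dirichlet(7, 3, 4)
obs 3: x=1 → posterior Dirichlet(7, 4, 4)
obs 4: x=0 → posterior Dirichlet(8, 4, 4)
obs 5: x=2 → posterior Dirichlet(8, 4, 5)
obs 6: x=0 → posterior Dirichlet(9, 4, 5)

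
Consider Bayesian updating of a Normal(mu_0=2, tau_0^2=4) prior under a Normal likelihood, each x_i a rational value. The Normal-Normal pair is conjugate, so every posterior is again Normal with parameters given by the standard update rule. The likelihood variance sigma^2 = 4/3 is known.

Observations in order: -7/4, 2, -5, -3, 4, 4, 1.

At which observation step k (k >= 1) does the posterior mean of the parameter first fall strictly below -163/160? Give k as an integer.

k = 3

obs 1: x=-7/4 → posterior Normal(-13/16, 1)
obs 2: x=2 → posterior Normal(11/28, 4/7)
obs 3: x=-5 → posterior Normal(-49/40, 2/5)
obs 4: x=-3 → posterior Normal(-85/52, 4/13)
obs 5: x=4 → posterior Normal(-37/64, 1/4)
obs 6: x=4 → posterior Normal(11/76, 4/19)
obs 7: x=1 → posterior Normal(23/88, 2/11)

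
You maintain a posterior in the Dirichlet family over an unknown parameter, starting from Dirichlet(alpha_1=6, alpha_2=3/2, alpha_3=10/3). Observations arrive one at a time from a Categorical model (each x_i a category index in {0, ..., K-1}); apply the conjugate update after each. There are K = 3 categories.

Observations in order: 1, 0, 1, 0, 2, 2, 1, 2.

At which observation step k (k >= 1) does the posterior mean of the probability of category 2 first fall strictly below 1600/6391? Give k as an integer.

k = 3

obs 1: x=1 → posterior Dirichlet(6, 5/2, 10/3)
obs 2: x=0 → posterior Dirichlet(7, 5/2, 10/3)
obs 3: x=1 → posterior Dirichlet(7, 7/2, 10/3)
obs 4: x=0 → posterior Dirichlet(8, 7/2, 10/3)
obs 5: x=2 → posterior Dirichlet(8, 7/2, 13/3)
obs 6: x=2 → posterior Dirichlet(8, 7/2, 16/3)
obs 7: x=1 → posterior Dirichlet(8, 9/2, 16/3)
obs 8: x=2 → posterior Dirichlet(8, 9/2, 19/3)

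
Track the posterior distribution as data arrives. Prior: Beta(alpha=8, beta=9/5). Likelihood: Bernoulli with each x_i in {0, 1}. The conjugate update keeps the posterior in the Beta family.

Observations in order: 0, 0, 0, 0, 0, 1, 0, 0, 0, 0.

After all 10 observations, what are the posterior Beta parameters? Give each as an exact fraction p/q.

obs 1: x=0 → posterior Beta(8, 14/5)
obs 2: x=0 → posterior Beta(8, 19/5)
obs 3: x=0 → posterior Beta(8, 24/5)
obs 4: x=0 → posterior Beta(8, 29/5)
obs 5: x=0 → posterior Beta(8, 34/5)
obs 6: x=1 → posterior Beta(9, 34/5)
obs 7: x=0 → posterior Beta(9, 39/5)
obs 8: x=0 → posterior Beta(9, 44/5)
obs 9: x=0 → posterior Beta(9, 49/5)
obs 10: x=0 → posterior Beta(9, 54/5)

alpha=9, beta=54/5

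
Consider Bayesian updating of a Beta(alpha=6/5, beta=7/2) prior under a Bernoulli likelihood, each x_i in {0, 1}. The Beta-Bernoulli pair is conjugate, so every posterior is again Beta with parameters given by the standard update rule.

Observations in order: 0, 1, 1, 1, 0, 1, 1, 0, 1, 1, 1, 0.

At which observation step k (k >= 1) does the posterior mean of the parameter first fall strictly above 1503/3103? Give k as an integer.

k = 6

obs 1: x=0 → posterior Beta(6/5, 9/2)
obs 2: x=1 → posterior Beta(11/5, 9/2)
obs 3: x=1 → posterior Beta(16/5, 9/2)
obs 4: x=1 → posterior Beta(21/5, 9/2)
obs 5: x=0 → posterior Beta(21/5, 11/2)
obs 6: x=1 → posterior Beta(26/5, 11/2)
obs 7: x=1 → posterior Beta(31/5, 11/2)
obs 8: x=0 → posterior Beta(31/5, 13/2)
obs 9: x=1 → posterior Beta(36/5, 13/2)
obs 10: x=1 → posterior Beta(41/5, 13/2)
obs 11: x=1 → posterior Beta(46/5, 13/2)
obs 12: x=0 → posterior Beta(46/5, 15/2)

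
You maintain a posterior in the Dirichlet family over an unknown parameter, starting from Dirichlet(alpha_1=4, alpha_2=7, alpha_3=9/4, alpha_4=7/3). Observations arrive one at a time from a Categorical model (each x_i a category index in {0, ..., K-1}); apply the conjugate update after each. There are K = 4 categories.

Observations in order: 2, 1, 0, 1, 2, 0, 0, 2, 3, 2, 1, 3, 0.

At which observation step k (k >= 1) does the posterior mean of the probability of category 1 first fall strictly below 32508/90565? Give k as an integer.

k = 10

obs 1: x=2 → posterior Dirichlet(4, 7, 13/4, 7/3)
obs 2: x=1 → posterior Dirichlet(4, 8, 13/4, 7/3)
obs 3: x=0 → posterior Dirichlet(5, 8, 13/4, 7/3)
obs 4: x=1 → posterior Dirichlet(5, 9, 13/4, 7/3)
obs 5: x=2 → posterior Dirichlet(5, 9, 17/4, 7/3)
obs 6: x=0 → posterior Dirichlet(6, 9, 17/4, 7/3)
obs 7: x=0 → posterior Dirichlet(7, 9, 17/4, 7/3)
obs 8: x=2 → posterior Dirichlet(7, 9, 21/4, 7/3)
obs 9: x=3 → posterior Dirichlet(7, 9, 21/4, 10/3)
obs 10: x=2 → posterior Dirichlet(7, 9, 25/4, 10/3)
obs 11: x=1 → posterior Dirichlet(7, 10, 25/4, 10/3)
obs 12: x=3 → posterior Dirichlet(7, 10, 25/4, 13/3)
obs 13: x=0 → posterior Dirichlet(8, 10, 25/4, 13/3)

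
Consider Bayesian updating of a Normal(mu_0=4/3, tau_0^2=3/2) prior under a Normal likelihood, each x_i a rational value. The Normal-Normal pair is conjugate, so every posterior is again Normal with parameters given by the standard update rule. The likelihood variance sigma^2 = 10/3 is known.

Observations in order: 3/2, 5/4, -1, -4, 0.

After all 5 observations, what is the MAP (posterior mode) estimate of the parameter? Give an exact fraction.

77/780

obs 1: x=3/2 → posterior Normal(241/174, 30/29)
obs 2: x=5/4 → posterior Normal(617/456, 15/19)
obs 3: x=-1 → posterior Normal(509/564, 30/47)
obs 4: x=-4 → posterior Normal(11/96, 15/28)
obs 5: x=0 → posterior Normal(77/780, 6/13)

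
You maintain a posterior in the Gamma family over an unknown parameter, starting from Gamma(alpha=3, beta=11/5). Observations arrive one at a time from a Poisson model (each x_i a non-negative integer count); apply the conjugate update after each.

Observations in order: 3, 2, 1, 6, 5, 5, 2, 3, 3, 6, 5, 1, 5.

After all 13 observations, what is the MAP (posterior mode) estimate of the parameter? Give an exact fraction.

obs 1: x=3 → posterior Gamma(6, 16/5)
obs 2: x=2 → posterior Gamma(8, 21/5)
obs 3: x=1 → posterior Gamma(9, 26/5)
obs 4: x=6 → posterior Gamma(15, 31/5)
obs 5: x=5 → posterior Gamma(20, 36/5)
obs 6: x=5 → posterior Gamma(25, 41/5)
obs 7: x=2 → posterior Gamma(27, 46/5)
obs 8: x=3 → posterior Gamma(30, 51/5)
obs 9: x=3 → posterior Gamma(33, 56/5)
obs 10: x=6 → posterior Gamma(39, 61/5)
obs 11: x=5 → posterior Gamma(44, 66/5)
obs 12: x=1 → posterior Gamma(45, 71/5)
obs 13: x=5 → posterior Gamma(50, 76/5)

245/76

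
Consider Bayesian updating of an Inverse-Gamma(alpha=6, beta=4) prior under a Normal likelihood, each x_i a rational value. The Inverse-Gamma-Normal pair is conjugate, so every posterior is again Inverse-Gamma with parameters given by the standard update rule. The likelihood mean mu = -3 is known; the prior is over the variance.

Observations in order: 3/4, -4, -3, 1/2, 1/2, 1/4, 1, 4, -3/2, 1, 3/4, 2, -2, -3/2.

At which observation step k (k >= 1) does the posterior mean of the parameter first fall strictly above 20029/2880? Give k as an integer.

obs 1: x=3/4 → posterior Inverse-Gamma(13/2, 353/32)
obs 2: x=-4 → posterior Inverse-Gamma(7, 369/32)
obs 3: x=-3 → posterior Inverse-Gamma(15/2, 369/32)
obs 4: x=1/2 → posterior Inverse-Gamma(8, 565/32)
obs 5: x=1/2 → posterior Inverse-Gamma(17/2, 761/32)
obs 6: x=1/4 → posterior Inverse-Gamma(9, 465/16)
obs 7: x=1 → posterior Inverse-Gamma(19/2, 593/16)
obs 8: x=4 → posterior Inverse-Gamma(10, 985/16)
obs 9: x=-3/2 → posterior Inverse-Gamma(21/2, 1003/16)
obs 10: x=1 → posterior Inverse-Gamma(11, 1131/16)
obs 11: x=3/4 → posterior Inverse-Gamma(23/2, 2487/32)
obs 12: x=2 → posterior Inverse-Gamma(12, 2887/32)
obs 13: x=-2 → posterior Inverse-Gamma(25/2, 2903/32)
obs 14: x=-3/2 → posterior Inverse-Gamma(13, 2939/32)

k = 10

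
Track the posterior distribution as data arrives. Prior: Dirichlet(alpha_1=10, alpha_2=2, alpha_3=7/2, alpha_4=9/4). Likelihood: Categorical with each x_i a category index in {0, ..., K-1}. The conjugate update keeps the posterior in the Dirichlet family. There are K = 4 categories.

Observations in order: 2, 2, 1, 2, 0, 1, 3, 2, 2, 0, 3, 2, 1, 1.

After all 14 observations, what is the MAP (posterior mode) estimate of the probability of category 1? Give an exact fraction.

20/111

obs 1: x=2 → posterior Dirichlet(10, 2, 9/2, 9/4)
obs 2: x=2 → posterior Dirichlet(10, 2, 11/2, 9/4)
obs 3: x=1 → posterior Dirichlet(10, 3, 11/2, 9/4)
obs 4: x=2 → posterior Dirichlet(10, 3, 13/2, 9/4)
obs 5: x=0 → posterior Dirichlet(11, 3, 13/2, 9/4)
obs 6: x=1 → posterior Dirichlet(11, 4, 13/2, 9/4)
obs 7: x=3 → posterior Dirichlet(11, 4, 13/2, 13/4)
obs 8: x=2 → posterior Dirichlet(11, 4, 15/2, 13/4)
obs 9: x=2 → posterior Dirichlet(11, 4, 17/2, 13/4)
obs 10: x=0 → posterior Dirichlet(12, 4, 17/2, 13/4)
obs 11: x=3 → posterior Dirichlet(12, 4, 17/2, 17/4)
obs 12: x=2 → posterior Dirichlet(12, 4, 19/2, 17/4)
obs 13: x=1 → posterior Dirichlet(12, 5, 19/2, 17/4)
obs 14: x=1 → posterior Dirichlet(12, 6, 19/2, 17/4)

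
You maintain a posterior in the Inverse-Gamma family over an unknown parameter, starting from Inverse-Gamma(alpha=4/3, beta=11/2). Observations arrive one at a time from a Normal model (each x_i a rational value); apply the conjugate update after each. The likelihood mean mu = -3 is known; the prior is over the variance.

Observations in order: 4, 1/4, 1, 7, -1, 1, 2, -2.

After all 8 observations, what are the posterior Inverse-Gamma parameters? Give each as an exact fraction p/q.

obs 1: x=4 → posterior Inverse-Gamma(11/6, 30)
obs 2: x=1/4 → posterior Inverse-Gamma(7/3, 1129/32)
obs 3: x=1 → posterior Inverse-Gamma(17/6, 1385/32)
obs 4: x=7 → posterior Inverse-Gamma(10/3, 2985/32)
obs 5: x=-1 → posterior Inverse-Gamma(23/6, 3049/32)
obs 6: x=1 → posterior Inverse-Gamma(13/3, 3305/32)
obs 7: x=2 → posterior Inverse-Gamma(29/6, 3705/32)
obs 8: x=-2 → posterior Inverse-Gamma(16/3, 3721/32)

alpha=16/3, beta=3721/32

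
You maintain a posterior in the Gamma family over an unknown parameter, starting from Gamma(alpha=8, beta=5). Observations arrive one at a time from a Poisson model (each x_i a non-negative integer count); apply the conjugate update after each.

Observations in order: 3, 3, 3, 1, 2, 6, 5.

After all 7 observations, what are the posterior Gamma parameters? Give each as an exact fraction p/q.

obs 1: x=3 → posterior Gamma(11, 6)
obs 2: x=3 → posterior Gamma(14, 7)
obs 3: x=3 → posterior Gamma(17, 8)
obs 4: x=1 → posterior Gamma(18, 9)
obs 5: x=2 → posterior Gamma(20, 10)
obs 6: x=6 → posterior Gamma(26, 11)
obs 7: x=5 → posterior Gamma(31, 12)

alpha=31, beta=12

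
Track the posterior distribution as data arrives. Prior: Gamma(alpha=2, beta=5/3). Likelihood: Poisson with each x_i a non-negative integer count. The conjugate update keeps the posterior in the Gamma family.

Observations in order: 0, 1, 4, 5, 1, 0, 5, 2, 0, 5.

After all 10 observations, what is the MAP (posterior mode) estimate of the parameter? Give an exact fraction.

72/35

obs 1: x=0 → posterior Gamma(2, 8/3)
obs 2: x=1 → posterior Gamma(3, 11/3)
obs 3: x=4 → posterior Gamma(7, 14/3)
obs 4: x=5 → posterior Gamma(12, 17/3)
obs 5: x=1 → posterior Gamma(13, 20/3)
obs 6: x=0 → posterior Gamma(13, 23/3)
obs 7: x=5 → posterior Gamma(18, 26/3)
obs 8: x=2 → posterior Gamma(20, 29/3)
obs 9: x=0 → posterior Gamma(20, 32/3)
obs 10: x=5 → posterior Gamma(25, 35/3)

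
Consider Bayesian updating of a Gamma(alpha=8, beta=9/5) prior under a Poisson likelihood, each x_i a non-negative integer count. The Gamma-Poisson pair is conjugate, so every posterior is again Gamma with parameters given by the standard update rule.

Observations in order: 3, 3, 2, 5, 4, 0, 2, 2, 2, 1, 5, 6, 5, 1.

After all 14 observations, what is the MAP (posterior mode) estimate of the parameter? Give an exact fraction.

240/79

obs 1: x=3 → posterior Gamma(11, 14/5)
obs 2: x=3 → posterior Gamma(14, 19/5)
obs 3: x=2 → posterior Gamma(16, 24/5)
obs 4: x=5 → posterior Gamma(21, 29/5)
obs 5: x=4 → posterior Gamma(25, 34/5)
obs 6: x=0 → posterior Gamma(25, 39/5)
obs 7: x=2 → posterior Gamma(27, 44/5)
obs 8: x=2 → posterior Gamma(29, 49/5)
obs 9: x=2 → posterior Gamma(31, 54/5)
obs 10: x=1 → posterior Gamma(32, 59/5)
obs 11: x=5 → posterior Gamma(37, 64/5)
obs 12: x=6 → posterior Gamma(43, 69/5)
obs 13: x=5 → posterior Gamma(48, 74/5)
obs 14: x=1 → posterior Gamma(49, 79/5)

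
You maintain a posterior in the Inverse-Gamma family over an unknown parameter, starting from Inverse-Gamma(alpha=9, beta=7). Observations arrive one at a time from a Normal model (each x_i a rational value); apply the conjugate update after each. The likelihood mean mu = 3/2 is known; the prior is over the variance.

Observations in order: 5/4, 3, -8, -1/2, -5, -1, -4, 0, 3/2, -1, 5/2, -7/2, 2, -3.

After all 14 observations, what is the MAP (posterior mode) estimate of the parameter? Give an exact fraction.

3909/544

obs 1: x=5/4 → posterior Inverse-Gamma(19/2, 225/32)
obs 2: x=3 → posterior Inverse-Gamma(10, 261/32)
obs 3: x=-8 → posterior Inverse-Gamma(21/2, 1705/32)
obs 4: x=-1/2 → posterior Inverse-Gamma(11, 1769/32)
obs 5: x=-5 → posterior Inverse-Gamma(23/2, 2445/32)
obs 6: x=-1 → posterior Inverse-Gamma(12, 2545/32)
obs 7: x=-4 → posterior Inverse-Gamma(25/2, 3029/32)
obs 8: x=0 → posterior Inverse-Gamma(13, 3065/32)
obs 9: x=3/2 → posterior Inverse-Gamma(27/2, 3065/32)
obs 10: x=-1 → posterior Inverse-Gamma(14, 3165/32)
obs 11: x=5/2 → posterior Inverse-Gamma(29/2, 3181/32)
obs 12: x=-7/2 → posterior Inverse-Gamma(15, 3581/32)
obs 13: x=2 → posterior Inverse-Gamma(31/2, 3585/32)
obs 14: x=-3 → posterior Inverse-Gamma(16, 3909/32)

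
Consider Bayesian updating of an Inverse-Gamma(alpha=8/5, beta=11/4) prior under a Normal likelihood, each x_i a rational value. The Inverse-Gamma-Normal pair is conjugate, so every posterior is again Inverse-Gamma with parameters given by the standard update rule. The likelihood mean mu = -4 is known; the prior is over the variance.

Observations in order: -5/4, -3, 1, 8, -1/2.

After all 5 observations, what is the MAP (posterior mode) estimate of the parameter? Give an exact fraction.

obs 1: x=-5/4 → posterior Inverse-Gamma(21/10, 209/32)
obs 2: x=-3 → posterior Inverse-Gamma(13/5, 225/32)
obs 3: x=1 → posterior Inverse-Gamma(31/10, 625/32)
obs 4: x=8 → posterior Inverse-Gamma(18/5, 2929/32)
obs 5: x=-1/2 → posterior Inverse-Gamma(41/10, 3125/32)

15625/816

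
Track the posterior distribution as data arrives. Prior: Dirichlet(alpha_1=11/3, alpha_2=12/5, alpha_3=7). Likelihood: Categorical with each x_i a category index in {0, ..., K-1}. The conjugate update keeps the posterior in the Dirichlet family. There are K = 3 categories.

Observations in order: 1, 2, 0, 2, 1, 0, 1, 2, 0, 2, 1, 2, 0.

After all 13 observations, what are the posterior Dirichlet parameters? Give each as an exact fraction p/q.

obs 1: x=1 → posterior Dirichlet(11/3, 17/5, 7)
obs 2: x=2 → posterior Dirichlet(11/3, 17/5, 8)
obs 3: x=0 → posterior Dirichlet(14/3, 17/5, 8)
obs 4: x=2 → posterior Dirichlet(14/3, 17/5, 9)
obs 5: x=1 → posterior Dirichlet(14/3, 22/5, 9)
obs 6: x=0 → posterior Dirichlet(17/3, 22/5, 9)
obs 7: x=1 → posterior Dirichlet(17/3, 27/5, 9)
obs 8: x=2 → posterior Dirichlet(17/3, 27/5, 10)
obs 9: x=0 → posterior Dirichlet(20/3, 27/5, 10)
obs 10: x=2 → posterior Dirichlet(20/3, 27/5, 11)
obs 11: x=1 → posterior Dirichlet(20/3, 32/5, 11)
obs 12: x=2 → posterior Dirichlet(20/3, 32/5, 12)
obs 13: x=0 → posterior Dirichlet(23/3, 32/5, 12)

alpha_1=23/3, alpha_2=32/5, alpha_3=12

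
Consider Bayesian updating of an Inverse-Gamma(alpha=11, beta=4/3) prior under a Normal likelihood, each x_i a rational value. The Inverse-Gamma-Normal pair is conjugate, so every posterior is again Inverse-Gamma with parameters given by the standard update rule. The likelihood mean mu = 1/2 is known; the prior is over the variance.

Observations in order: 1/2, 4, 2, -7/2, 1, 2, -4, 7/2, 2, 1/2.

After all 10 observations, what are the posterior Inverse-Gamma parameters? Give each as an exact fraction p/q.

alpha=16, beta=403/12

obs 1: x=1/2 → posterior Inverse-Gamma(23/2, 4/3)
obs 2: x=4 → posterior Inverse-Gamma(12, 179/24)
obs 3: x=2 → posterior Inverse-Gamma(25/2, 103/12)
obs 4: x=-7/2 → posterior Inverse-Gamma(13, 199/12)
obs 5: x=1 → posterior Inverse-Gamma(27/2, 401/24)
obs 6: x=2 → posterior Inverse-Gamma(14, 107/6)
obs 7: x=-4 → posterior Inverse-Gamma(29/2, 671/24)
obs 8: x=7/2 → posterior Inverse-Gamma(15, 779/24)
obs 9: x=2 → posterior Inverse-Gamma(31/2, 403/12)
obs 10: x=1/2 → posterior Inverse-Gamma(16, 403/12)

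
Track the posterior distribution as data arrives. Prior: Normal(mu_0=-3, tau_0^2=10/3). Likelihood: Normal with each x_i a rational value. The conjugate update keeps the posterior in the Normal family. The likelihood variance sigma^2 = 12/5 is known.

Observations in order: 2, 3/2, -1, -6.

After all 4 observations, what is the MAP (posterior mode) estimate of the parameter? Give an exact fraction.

-283/236

obs 1: x=2 → posterior Normal(-4/43, 60/43)
obs 2: x=3/2 → posterior Normal(67/136, 15/17)
obs 3: x=-1 → posterior Normal(17/186, 20/31)
obs 4: x=-6 → posterior Normal(-283/236, 30/59)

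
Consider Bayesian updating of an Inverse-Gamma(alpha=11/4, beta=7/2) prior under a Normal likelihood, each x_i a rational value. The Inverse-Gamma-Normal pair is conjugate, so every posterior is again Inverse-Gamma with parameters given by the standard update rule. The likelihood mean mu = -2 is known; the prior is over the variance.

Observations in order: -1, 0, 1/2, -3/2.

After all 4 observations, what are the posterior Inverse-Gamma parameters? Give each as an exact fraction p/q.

alpha=19/4, beta=37/4

obs 1: x=-1 → posterior Inverse-Gamma(13/4, 4)
obs 2: x=0 → posterior Inverse-Gamma(15/4, 6)
obs 3: x=1/2 → posterior Inverse-Gamma(17/4, 73/8)
obs 4: x=-3/2 → posterior Inverse-Gamma(19/4, 37/4)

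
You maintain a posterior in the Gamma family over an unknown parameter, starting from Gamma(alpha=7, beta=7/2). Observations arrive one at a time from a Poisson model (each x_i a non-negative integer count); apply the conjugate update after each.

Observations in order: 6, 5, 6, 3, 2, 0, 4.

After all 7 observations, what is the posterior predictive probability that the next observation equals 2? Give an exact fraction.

obs 1: x=6 → posterior Gamma(13, 9/2)
obs 2: x=5 → posterior Gamma(18, 11/2)
obs 3: x=6 → posterior Gamma(24, 13/2)
obs 4: x=3 → posterior Gamma(27, 15/2)
obs 5: x=2 → posterior Gamma(29, 17/2)
obs 6: x=0 → posterior Gamma(29, 19/2)
obs 7: x=4 → posterior Gamma(33, 21/2)

96440527862941543313151942477947966888335128084/457587614181485537342488537004525777796719632007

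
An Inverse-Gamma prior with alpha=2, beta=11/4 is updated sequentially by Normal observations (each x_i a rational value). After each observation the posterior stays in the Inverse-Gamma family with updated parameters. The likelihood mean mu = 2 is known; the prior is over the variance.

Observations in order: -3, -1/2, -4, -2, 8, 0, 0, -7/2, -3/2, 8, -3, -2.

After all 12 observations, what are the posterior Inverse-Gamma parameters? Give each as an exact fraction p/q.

obs 1: x=-3 → posterior Inverse-Gamma(5/2, 61/4)
obs 2: x=-1/2 → posterior Inverse-Gamma(3, 147/8)
obs 3: x=-4 → posterior Inverse-Gamma(7/2, 291/8)
obs 4: x=-2 → posterior Inverse-Gamma(4, 355/8)
obs 5: x=8 → posterior Inverse-Gamma(9/2, 499/8)
obs 6: x=0 → posterior Inverse-Gamma(5, 515/8)
obs 7: x=0 → posterior Inverse-Gamma(11/2, 531/8)
obs 8: x=-7/2 → posterior Inverse-Gamma(6, 163/2)
obs 9: x=-3/2 → posterior Inverse-Gamma(13/2, 701/8)
obs 10: x=8 → posterior Inverse-Gamma(7, 845/8)
obs 11: x=-3 → posterior Inverse-Gamma(15/2, 945/8)
obs 12: x=-2 → posterior Inverse-Gamma(8, 1009/8)

alpha=8, beta=1009/8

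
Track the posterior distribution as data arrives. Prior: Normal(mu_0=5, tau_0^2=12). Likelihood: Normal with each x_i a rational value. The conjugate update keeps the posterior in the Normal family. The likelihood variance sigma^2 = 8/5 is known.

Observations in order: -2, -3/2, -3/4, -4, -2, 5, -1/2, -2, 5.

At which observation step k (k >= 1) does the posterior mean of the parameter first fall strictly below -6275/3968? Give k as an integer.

obs 1: x=-2 → posterior Normal(-20/17, 24/17)
obs 2: x=-3/2 → posterior Normal(-85/64, 3/4)
obs 3: x=-3/4 → posterior Normal(-215/188, 24/47)
obs 4: x=-4 → posterior Normal(-455/248, 12/31)
obs 5: x=-2 → posterior Normal(-575/308, 24/77)
obs 6: x=5 → posterior Normal(-275/368, 6/23)
obs 7: x=-1/2 → posterior Normal(-305/428, 24/107)
obs 8: x=-2 → posterior Normal(-425/488, 12/61)
obs 9: x=5 → posterior Normal(-125/548, 24/137)

k = 4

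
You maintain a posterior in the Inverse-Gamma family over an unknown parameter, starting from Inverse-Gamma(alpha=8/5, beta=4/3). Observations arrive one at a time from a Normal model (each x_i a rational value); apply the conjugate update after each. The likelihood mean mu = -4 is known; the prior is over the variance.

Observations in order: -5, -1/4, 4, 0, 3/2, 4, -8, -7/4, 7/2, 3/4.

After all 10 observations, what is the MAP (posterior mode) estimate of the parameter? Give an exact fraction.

70045/3648

obs 1: x=-5 → posterior Inverse-Gamma(21/10, 11/6)
obs 2: x=-1/4 → posterior Inverse-Gamma(13/5, 851/96)
obs 3: x=4 → posterior Inverse-Gamma(31/10, 3923/96)
obs 4: x=0 → posterior Inverse-Gamma(18/5, 4691/96)
obs 5: x=3/2 → posterior Inverse-Gamma(41/10, 6143/96)
obs 6: x=4 → posterior Inverse-Gamma(23/5, 9215/96)
obs 7: x=-8 → posterior Inverse-Gamma(51/10, 9983/96)
obs 8: x=-7/4 → posterior Inverse-Gamma(28/5, 5113/48)
obs 9: x=7/2 → posterior Inverse-Gamma(61/10, 6463/48)
obs 10: x=3/4 → posterior Inverse-Gamma(33/5, 14009/96)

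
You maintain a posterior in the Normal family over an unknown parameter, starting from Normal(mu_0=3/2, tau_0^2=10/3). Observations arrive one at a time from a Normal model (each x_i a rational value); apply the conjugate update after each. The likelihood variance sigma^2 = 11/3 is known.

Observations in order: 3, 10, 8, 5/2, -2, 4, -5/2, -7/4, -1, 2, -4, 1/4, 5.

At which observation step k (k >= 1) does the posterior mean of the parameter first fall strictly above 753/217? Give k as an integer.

k = 2

obs 1: x=3 → posterior Normal(31/14, 110/63)
obs 2: x=10 → posterior Normal(293/62, 110/93)
obs 3: x=8 → posterior Normal(453/82, 110/123)
obs 4: x=5/2 → posterior Normal(503/102, 110/153)
obs 5: x=-2 → posterior Normal(463/122, 110/183)
obs 6: x=4 → posterior Normal(543/142, 110/213)
obs 7: x=-5/2 → posterior Normal(493/162, 110/243)
obs 8: x=-7/4 → posterior Normal(229/91, 110/273)
obs 9: x=-1 → posterior Normal(219/101, 110/303)
obs 10: x=2 → posterior Normal(239/111, 110/333)
obs 11: x=-4 → posterior Normal(199/121, 10/33)
obs 12: x=1/4 → posterior Normal(403/262, 110/393)
obs 13: x=5 → posterior Normal(503/282, 110/423)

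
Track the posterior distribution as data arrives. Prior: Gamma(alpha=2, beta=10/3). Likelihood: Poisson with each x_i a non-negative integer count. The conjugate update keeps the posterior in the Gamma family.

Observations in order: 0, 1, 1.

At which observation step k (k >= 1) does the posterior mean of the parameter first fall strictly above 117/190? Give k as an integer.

k = 3

obs 1: x=0 → posterior Gamma(2, 13/3)
obs 2: x=1 → posterior Gamma(3, 16/3)
obs 3: x=1 → posterior Gamma(4, 19/3)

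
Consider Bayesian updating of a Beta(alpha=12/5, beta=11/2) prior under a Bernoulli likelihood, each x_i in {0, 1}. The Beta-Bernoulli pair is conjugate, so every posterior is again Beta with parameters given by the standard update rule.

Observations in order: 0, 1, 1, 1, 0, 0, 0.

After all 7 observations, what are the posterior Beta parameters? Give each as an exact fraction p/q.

alpha=27/5, beta=19/2

obs 1: x=0 → posterior Beta(12/5, 13/2)
obs 2: x=1 → posterior Beta(17/5, 13/2)
obs 3: x=1 → posterior Beta(22/5, 13/2)
obs 4: x=1 → posterior Beta(27/5, 13/2)
obs 5: x=0 → posterior Beta(27/5, 15/2)
obs 6: x=0 → posterior Beta(27/5, 17/2)
obs 7: x=0 → posterior Beta(27/5, 19/2)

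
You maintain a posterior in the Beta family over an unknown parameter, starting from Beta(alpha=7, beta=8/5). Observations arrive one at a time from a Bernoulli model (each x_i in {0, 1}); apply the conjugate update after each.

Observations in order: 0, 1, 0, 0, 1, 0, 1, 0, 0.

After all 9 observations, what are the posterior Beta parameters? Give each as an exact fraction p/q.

obs 1: x=0 → posterior Beta(7, 13/5)
obs 2: x=1 → posterior Beta(8, 13/5)
obs 3: x=0 → posterior Beta(8, 18/5)
obs 4: x=0 → posterior Beta(8, 23/5)
obs 5: x=1 → posterior Beta(9, 23/5)
obs 6: x=0 → posterior Beta(9, 28/5)
obs 7: x=1 → posterior Beta(10, 28/5)
obs 8: x=0 → posterior Beta(10, 33/5)
obs 9: x=0 → posterior Beta(10, 38/5)

alpha=10, beta=38/5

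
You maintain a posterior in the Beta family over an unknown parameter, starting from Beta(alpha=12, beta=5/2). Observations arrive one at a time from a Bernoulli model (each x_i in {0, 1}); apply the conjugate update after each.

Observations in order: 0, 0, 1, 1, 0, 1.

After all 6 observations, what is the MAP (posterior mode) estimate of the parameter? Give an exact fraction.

28/37

obs 1: x=0 → posterior Beta(12, 7/2)
obs 2: x=0 → posterior Beta(12, 9/2)
obs 3: x=1 → posterior Beta(13, 9/2)
obs 4: x=1 → posterior Beta(14, 9/2)
obs 5: x=0 → posterior Beta(14, 11/2)
obs 6: x=1 → posterior Beta(15, 11/2)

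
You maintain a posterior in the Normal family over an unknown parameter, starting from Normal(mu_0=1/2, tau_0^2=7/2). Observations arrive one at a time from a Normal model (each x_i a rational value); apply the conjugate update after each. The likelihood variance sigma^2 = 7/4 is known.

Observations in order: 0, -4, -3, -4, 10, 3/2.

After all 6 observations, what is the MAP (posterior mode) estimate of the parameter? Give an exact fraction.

3/26

obs 1: x=0 → posterior Normal(1/6, 7/6)
obs 2: x=-4 → posterior Normal(-3/2, 7/10)
obs 3: x=-3 → posterior Normal(-27/14, 1/2)
obs 4: x=-4 → posterior Normal(-43/18, 7/18)
obs 5: x=10 → posterior Normal(-3/22, 7/22)
obs 6: x=3/2 → posterior Normal(3/26, 7/26)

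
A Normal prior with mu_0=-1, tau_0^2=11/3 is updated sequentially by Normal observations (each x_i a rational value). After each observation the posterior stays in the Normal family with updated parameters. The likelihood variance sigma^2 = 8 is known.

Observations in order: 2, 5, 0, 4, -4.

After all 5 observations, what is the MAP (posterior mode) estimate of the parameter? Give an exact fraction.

obs 1: x=2 → posterior Normal(-2/35, 88/35)
obs 2: x=5 → posterior Normal(53/46, 44/23)
obs 3: x=0 → posterior Normal(53/57, 88/57)
obs 4: x=4 → posterior Normal(97/68, 22/17)
obs 5: x=-4 → posterior Normal(53/79, 88/79)

53/79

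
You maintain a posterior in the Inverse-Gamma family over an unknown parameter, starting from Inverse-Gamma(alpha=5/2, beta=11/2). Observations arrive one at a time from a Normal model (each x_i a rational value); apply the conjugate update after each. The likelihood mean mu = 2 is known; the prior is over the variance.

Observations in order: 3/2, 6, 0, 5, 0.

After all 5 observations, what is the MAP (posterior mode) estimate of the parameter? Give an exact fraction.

obs 1: x=3/2 → posterior Inverse-Gamma(3, 45/8)
obs 2: x=6 → posterior Inverse-Gamma(7/2, 109/8)
obs 3: x=0 → posterior Inverse-Gamma(4, 125/8)
obs 4: x=5 → posterior Inverse-Gamma(9/2, 161/8)
obs 5: x=0 → posterior Inverse-Gamma(5, 177/8)

59/16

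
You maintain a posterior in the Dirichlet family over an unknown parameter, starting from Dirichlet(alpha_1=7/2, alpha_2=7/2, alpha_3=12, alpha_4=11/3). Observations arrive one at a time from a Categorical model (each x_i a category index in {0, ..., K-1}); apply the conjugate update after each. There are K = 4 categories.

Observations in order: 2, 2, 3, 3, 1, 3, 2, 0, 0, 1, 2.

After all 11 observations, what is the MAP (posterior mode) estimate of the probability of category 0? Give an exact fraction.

27/178

obs 1: x=2 → posterior Dirichlet(7/2, 7/2, 13, 11/3)
obs 2: x=2 → posterior Dirichlet(7/2, 7/2, 14, 11/3)
obs 3: x=3 → posterior Dirichlet(7/2, 7/2, 14, 14/3)
obs 4: x=3 → posterior Dirichlet(7/2, 7/2, 14, 17/3)
obs 5: x=1 → posterior Dirichlet(7/2, 9/2, 14, 17/3)
obs 6: x=3 → posterior Dirichlet(7/2, 9/2, 14, 20/3)
obs 7: x=2 → posterior Dirichlet(7/2, 9/2, 15, 20/3)
obs 8: x=0 → posterior Dirichlet(9/2, 9/2, 15, 20/3)
obs 9: x=0 → posterior Dirichlet(11/2, 9/2, 15, 20/3)
obs 10: x=1 → posterior Dirichlet(11/2, 11/2, 15, 20/3)
obs 11: x=2 → posterior Dirichlet(11/2, 11/2, 16, 20/3)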